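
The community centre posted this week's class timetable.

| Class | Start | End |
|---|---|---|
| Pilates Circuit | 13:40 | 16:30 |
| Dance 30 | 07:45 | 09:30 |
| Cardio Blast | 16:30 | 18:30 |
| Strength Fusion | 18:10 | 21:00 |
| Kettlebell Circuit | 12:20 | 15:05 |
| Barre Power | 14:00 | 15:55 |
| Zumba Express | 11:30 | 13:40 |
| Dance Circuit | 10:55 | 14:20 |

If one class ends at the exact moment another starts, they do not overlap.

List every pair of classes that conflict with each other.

Sorted by start: Dance 30, Dance Circuit, Zumba Express, Kettlebell Circuit, Pilates Circuit, Barre Power, Cardio Blast, Strength Fusion.
Dance Circuit starts after Dance 30 ends — done with Dance 30.
Zumba Express starts before Dance Circuit ends → Dance Circuit and Zumba Express overlap.
Kettlebell Circuit starts before Dance Circuit ends → Dance Circuit and Kettlebell Circuit overlap.
Pilates Circuit starts before Dance Circuit ends → Dance Circuit and Pilates Circuit overlap.
Barre Power starts before Dance Circuit ends → Dance Circuit and Barre Power overlap.
Cardio Blast starts after Dance Circuit ends — done with Dance Circuit.
Kettlebell Circuit starts before Zumba Express ends → Zumba Express and Kettlebell Circuit overlap.
Pilates Circuit starts exactly when Zumba Express ends (back-to-back, no overlap) — done with Zumba Express.
Pilates Circuit starts before Kettlebell Circuit ends → Kettlebell Circuit and Pilates Circuit overlap.
Barre Power starts before Kettlebell Circuit ends → Kettlebell Circuit and Barre Power overlap.
Cardio Blast starts after Kettlebell Circuit ends — done with Kettlebell Circuit.
Barre Power starts before Pilates Circuit ends → Pilates Circuit and Barre Power overlap.
Cardio Blast starts exactly when Pilates Circuit ends (back-to-back, no overlap) — done with Pilates Circuit.
Cardio Blast starts after Barre Power ends — done with Barre Power.
Strength Fusion starts before Cardio Blast ends → Cardio Blast and Strength Fusion overlap.

Barre Power & Dance Circuit, Barre Power & Kettlebell Circuit, Barre Power & Pilates Circuit, Cardio Blast & Strength Fusion, Dance Circuit & Kettlebell Circuit, Dance Circuit & Pilates Circuit, Dance Circuit & Zumba Express, Kettlebell Circuit & Pilates Circuit, Kettlebell Circuit & Zumba Express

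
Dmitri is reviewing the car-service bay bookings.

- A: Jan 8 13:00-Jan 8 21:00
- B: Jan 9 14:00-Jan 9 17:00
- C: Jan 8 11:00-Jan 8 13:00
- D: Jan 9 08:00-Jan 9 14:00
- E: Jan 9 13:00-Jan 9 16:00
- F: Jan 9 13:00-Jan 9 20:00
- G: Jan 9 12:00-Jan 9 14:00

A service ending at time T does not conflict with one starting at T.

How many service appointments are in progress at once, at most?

4

Sweep the timeline, counting +1 at each start and −1 at each end (ends before starts at a tie):
Jan 8 11:00 start C → 1
Jan 8 13:00 end C → 0
Jan 8 13:00 start A → 1
Jan 8 21:00 end A → 0
Jan 9 08:00 start D → 1
Jan 9 12:00 start G → 2
Jan 9 13:00 start E → 3
Jan 9 13:00 start F → 4
Jan 9 14:00 end D → 3
Jan 9 14:00 end G → 2
Jan 9 14:00 start B → 3
Jan 9 16:00 end E → 2
Jan 9 17:00 end B → 1
Jan 9 20:00 end F → 0
Peak is 4, at Jan 9 13:00 (D, E, F, G).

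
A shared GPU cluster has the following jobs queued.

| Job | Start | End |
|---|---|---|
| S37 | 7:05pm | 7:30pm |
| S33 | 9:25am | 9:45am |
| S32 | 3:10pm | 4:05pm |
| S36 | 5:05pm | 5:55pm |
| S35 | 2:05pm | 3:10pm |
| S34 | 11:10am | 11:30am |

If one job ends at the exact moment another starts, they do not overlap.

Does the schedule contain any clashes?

Sorted by start: S33, S34, S35, S32, S36, S37.
S34 starts after S33 ends, so S33 has no further overlaps.
S35 starts after S34 ends, so S34 has no further overlaps.
S32 starts exactly when S35 ends (back-to-back, no overlap), so S35 has no further overlaps.
S36 starts after S32 ends, so S32 has no further overlaps.
S37 starts after S36 ends.
Every pair is clear; the schedule has no overlaps.

No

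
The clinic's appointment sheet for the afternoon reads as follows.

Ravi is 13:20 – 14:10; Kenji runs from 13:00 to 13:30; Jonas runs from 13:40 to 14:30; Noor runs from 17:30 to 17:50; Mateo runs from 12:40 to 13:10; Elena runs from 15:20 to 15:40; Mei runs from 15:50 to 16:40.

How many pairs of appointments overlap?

Sorted by start: Mateo, Kenji, Ravi, Jonas, Elena, Mei, Noor.
Kenji starts before Mateo ends → Mateo and Kenji overlap.
Ravi starts after Mateo ends; Mateo is clear from here.
Ravi starts before Kenji ends → Kenji and Ravi overlap.
Jonas starts after Kenji ends; Kenji is clear from here.
Jonas starts before Ravi ends → Ravi and Jonas overlap.
Elena starts after Ravi ends; Ravi is clear from here.
Elena starts after Jonas ends; Jonas is clear from here.
Mei starts after Elena ends; Elena is clear from here.
Noor starts after Mei ends.
Overlapping pairs: Jonas & Ravi, Kenji & Mateo, Kenji & Ravi — 3 in total.

3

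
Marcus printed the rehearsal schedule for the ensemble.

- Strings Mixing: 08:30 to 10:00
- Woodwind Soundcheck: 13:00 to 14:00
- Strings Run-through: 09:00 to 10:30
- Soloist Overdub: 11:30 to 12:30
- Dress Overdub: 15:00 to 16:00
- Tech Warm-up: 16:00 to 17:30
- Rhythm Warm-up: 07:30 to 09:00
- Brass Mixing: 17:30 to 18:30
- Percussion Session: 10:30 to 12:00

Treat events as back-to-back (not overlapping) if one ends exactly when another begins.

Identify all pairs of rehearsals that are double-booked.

Percussion Session & Soloist Overdub, Rhythm Warm-up & Strings Mixing, Strings Mixing & Strings Run-through

Sorted by start: Rhythm Warm-up, Strings Mixing, Strings Run-through, Percussion Session, Soloist Overdub, Woodwind Soundcheck, Dress Overdub, Tech Warm-up, Brass Mixing.
Strings Mixing starts before Rhythm Warm-up ends → Rhythm Warm-up and Strings Mixing overlap.
Strings Run-through starts exactly when Rhythm Warm-up ends (back-to-back, no overlap), so nothing later overlaps Rhythm Warm-up either.
Strings Run-through starts before Strings Mixing ends → Strings Mixing and Strings Run-through overlap.
Percussion Session starts after Strings Mixing ends, so nothing later overlaps Strings Mixing either.
Percussion Session starts exactly when Strings Run-through ends (back-to-back, no overlap), so nothing later overlaps Strings Run-through either.
Soloist Overdub starts before Percussion Session ends → Percussion Session and Soloist Overdub overlap.
Woodwind Soundcheck starts after Percussion Session ends, so nothing later overlaps Percussion Session either.
Woodwind Soundcheck starts after Soloist Overdub ends, so nothing later overlaps Soloist Overdub either.
Dress Overdub starts after Woodwind Soundcheck ends, so nothing later overlaps Woodwind Soundcheck either.
Tech Warm-up starts exactly when Dress Overdub ends (back-to-back, no overlap), so nothing later overlaps Dress Overdub either.
Brass Mixing starts exactly when Tech Warm-up ends (back-to-back, no overlap).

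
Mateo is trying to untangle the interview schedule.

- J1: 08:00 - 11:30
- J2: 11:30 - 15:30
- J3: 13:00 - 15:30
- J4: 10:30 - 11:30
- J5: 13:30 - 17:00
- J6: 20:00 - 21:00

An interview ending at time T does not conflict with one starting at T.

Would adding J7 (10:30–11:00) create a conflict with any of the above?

Yes — it overlaps J1, J4

J1: starts 08:00 before J7 ends 11:00, and ends 11:30 after J7 starts 10:30 → overlap.
J4: starts 10:30 before J7 ends 11:00, and ends 11:30 after J7 starts 10:30 → overlap.
J2: starts 11:30 at or after J7 ends 11:00 → clear.
J3: starts 13:00 at or after J7 ends 11:00 → clear.
J5: starts 13:30 at or after J7 ends 11:00 → clear.
J6: starts 20:00 at or after J7 ends 11:00 → clear.
J7 overlaps J1, J4.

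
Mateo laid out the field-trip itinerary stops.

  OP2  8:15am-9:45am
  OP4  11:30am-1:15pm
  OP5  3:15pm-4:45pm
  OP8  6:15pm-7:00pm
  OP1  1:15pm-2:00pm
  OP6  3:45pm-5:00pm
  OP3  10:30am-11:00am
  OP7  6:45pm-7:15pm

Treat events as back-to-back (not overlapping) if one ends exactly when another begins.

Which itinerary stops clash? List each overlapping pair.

Two intervals overlap when each starts before the other ends.
Sorted by start: OP2, OP3, OP4, OP1, OP5, OP6, OP8, OP7.
OP3 starts after OP2 ends, so nothing later overlaps OP2 either.
OP4 starts after OP3 ends, so nothing later overlaps OP3 either.
OP1 starts exactly when OP4 ends (back-to-back, no overlap), so nothing later overlaps OP4 either.
OP5 starts after OP1 ends, so nothing later overlaps OP1 either.
OP6 starts before OP5 ends → OP5 and OP6 overlap.
OP8 starts after OP5 ends, so nothing later overlaps OP5 either.
OP8 starts after OP6 ends, so nothing later overlaps OP6 either.
OP7 starts before OP8 ends → OP8 and OP7 overlap.

OP5 & OP6, OP7 & OP8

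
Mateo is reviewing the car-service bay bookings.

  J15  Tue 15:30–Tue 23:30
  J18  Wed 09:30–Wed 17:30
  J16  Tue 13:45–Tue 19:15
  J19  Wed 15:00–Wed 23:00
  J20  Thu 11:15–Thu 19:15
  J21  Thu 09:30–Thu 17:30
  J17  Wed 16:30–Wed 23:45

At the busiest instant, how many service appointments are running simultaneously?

Sweep the timeline, counting +1 at each start and −1 at each end (ends before starts at a tie):
Tue 13:45 start J16 → 1
Tue 15:30 start J15 → 2
Tue 19:15 end J16 → 1
Tue 23:30 end J15 → 0
Wed 09:30 start J18 → 1
Wed 15:00 start J19 → 2
Wed 16:30 start J17 → 3
Wed 17:30 end J18 → 2
Wed 23:00 end J19 → 1
Wed 23:45 end J17 → 0
Thu 09:30 start J21 → 1
Thu 11:15 start J20 → 2
Thu 17:30 end J21 → 1
Thu 19:15 end J20 → 0
Peak is 3, at Wed 16:30 (J17, J18, J19).

3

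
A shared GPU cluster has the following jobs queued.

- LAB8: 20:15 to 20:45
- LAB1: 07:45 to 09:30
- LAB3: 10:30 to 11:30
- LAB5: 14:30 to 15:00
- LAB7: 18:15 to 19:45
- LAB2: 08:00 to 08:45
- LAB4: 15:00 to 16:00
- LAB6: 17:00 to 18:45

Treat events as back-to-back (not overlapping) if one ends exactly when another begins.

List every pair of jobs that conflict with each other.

LAB1 & LAB2, LAB6 & LAB7

Sorted by start: LAB1, LAB2, LAB3, LAB5, LAB4, LAB6, LAB7, LAB8.
LAB2 starts before LAB1 ends → LAB1 and LAB2 overlap.
LAB3 starts after LAB1 ends, so nothing later overlaps LAB1 either.
LAB3 starts after LAB2 ends, so nothing later overlaps LAB2 either.
LAB5 starts after LAB3 ends, so nothing later overlaps LAB3 either.
LAB4 starts exactly when LAB5 ends (back-to-back, no overlap), so nothing later overlaps LAB5 either.
LAB6 starts after LAB4 ends, so nothing later overlaps LAB4 either.
LAB7 starts before LAB6 ends → LAB6 and LAB7 overlap.
LAB8 starts after LAB6 ends.
LAB8 starts after LAB7 ends.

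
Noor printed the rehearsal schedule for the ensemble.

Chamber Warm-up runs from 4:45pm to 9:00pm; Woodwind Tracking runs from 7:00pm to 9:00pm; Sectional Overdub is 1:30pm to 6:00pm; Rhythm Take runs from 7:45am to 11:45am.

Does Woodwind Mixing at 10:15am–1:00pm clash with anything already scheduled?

Rhythm Take: starts 7:45am before Woodwind Mixing ends 1:00pm, and ends 11:45am after Woodwind Mixing starts 10:15am → overlap.
Sectional Overdub: starts 1:30pm at or after Woodwind Mixing ends 1:00pm → clear.
Chamber Warm-up: starts 4:45pm at or after Woodwind Mixing ends 1:00pm → clear.
Woodwind Tracking: starts 7:00pm at or after Woodwind Mixing ends 1:00pm → clear.
Woodwind Mixing overlaps Rhythm Take.

Yes — it overlaps Rhythm Take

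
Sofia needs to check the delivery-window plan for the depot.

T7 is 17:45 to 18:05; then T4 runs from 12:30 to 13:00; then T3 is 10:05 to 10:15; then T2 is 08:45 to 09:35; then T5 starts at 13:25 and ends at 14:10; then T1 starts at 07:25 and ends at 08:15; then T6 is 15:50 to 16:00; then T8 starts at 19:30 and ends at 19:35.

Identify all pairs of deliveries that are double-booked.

none

Two intervals overlap when each starts before the other ends.
Sorted by start: T1, T2, T3, T4, T5, T6, T7, T8.
T2 starts after T1 ends, so nothing later overlaps T1 either.
T3 starts after T2 ends, so nothing later overlaps T2 either.
T4 starts after T3 ends, so nothing later overlaps T3 either.
T5 starts after T4 ends, so nothing later overlaps T4 either.
T6 starts after T5 ends, so nothing later overlaps T5 either.
T7 starts after T6 ends, so nothing later overlaps T6 either.
T8 starts after T7 ends.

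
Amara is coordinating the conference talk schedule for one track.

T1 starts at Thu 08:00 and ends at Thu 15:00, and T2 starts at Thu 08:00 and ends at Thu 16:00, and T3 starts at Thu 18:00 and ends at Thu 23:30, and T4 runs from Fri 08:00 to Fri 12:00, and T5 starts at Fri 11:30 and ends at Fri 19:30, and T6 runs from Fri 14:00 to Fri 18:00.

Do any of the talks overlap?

Yes

Two intervals overlap when each starts before the other ends.
Sorted by start: T1, T2, T3, T4, T5, T6.
T2 starts before T1 ends → T1 and T2 overlap.
That's a conflict, so the schedule is not conflict-free.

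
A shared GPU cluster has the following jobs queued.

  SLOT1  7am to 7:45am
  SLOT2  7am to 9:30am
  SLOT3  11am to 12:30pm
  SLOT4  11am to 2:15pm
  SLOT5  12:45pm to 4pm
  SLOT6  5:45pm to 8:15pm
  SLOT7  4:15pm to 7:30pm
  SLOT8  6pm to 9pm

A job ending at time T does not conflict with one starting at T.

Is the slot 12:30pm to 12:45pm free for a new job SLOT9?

No — it overlaps SLOT4

SLOT1: ends 7:45am at or before SLOT9 starts 12:30pm → clear.
SLOT2: ends 9:30am at or before SLOT9 starts 12:30pm → clear.
SLOT3: ends 12:30pm at or before SLOT9 starts 12:30pm → clear.
SLOT4: starts 11am before SLOT9 ends 12:45pm, and ends 2:15pm after SLOT9 starts 12:30pm → overlap.
SLOT5: starts 12:45pm at or after SLOT9 ends 12:45pm → clear.
SLOT7: starts 4:15pm at or after SLOT9 ends 12:45pm → clear.
SLOT6: starts 5:45pm at or after SLOT9 ends 12:45pm → clear.
SLOT8: starts 6pm at or after SLOT9 ends 12:45pm → clear.
SLOT9 overlaps SLOT4.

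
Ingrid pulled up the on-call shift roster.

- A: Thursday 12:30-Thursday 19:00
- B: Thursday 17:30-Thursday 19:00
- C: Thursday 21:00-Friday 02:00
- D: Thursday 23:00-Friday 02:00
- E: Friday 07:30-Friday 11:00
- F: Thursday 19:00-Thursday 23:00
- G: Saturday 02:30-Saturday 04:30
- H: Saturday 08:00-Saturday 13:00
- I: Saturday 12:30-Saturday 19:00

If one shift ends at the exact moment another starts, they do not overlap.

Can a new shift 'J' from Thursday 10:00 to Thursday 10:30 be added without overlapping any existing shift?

A: starts Thursday 12:30 at or after J ends Thursday 10:30 → clear.
B: starts Thursday 17:30 at or after J ends Thursday 10:30 → clear.
F: starts Thursday 19:00 at or after J ends Thursday 10:30 → clear.
C: starts Thursday 21:00 at or after J ends Thursday 10:30 → clear.
D: starts Thursday 23:00 at or after J ends Thursday 10:30 → clear.
E: starts Friday 07:30 at or after J ends Thursday 10:30 → clear.
G: starts Saturday 02:30 at or after J ends Thursday 10:30 → clear.
H: starts Saturday 08:00 at or after J ends Thursday 10:30 → clear.
I: starts Saturday 12:30 at or after J ends Thursday 10:30 → clear.

Yes — the slot is free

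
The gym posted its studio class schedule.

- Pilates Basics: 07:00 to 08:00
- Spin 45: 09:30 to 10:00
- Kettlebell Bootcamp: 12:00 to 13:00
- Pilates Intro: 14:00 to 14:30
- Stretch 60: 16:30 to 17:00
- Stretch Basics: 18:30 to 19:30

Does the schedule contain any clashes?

Sorted by start: Pilates Basics, Spin 45, Kettlebell Bootcamp, Pilates Intro, Stretch 60, Stretch Basics.
Spin 45 starts after Pilates Basics ends, so nothing later overlaps Pilates Basics either.
Kettlebell Bootcamp starts after Spin 45 ends, so nothing later overlaps Spin 45 either.
Pilates Intro starts after Kettlebell Bootcamp ends, so nothing later overlaps Kettlebell Bootcamp either.
Stretch 60 starts after Pilates Intro ends, so nothing later overlaps Pilates Intro either.
Stretch Basics starts after Stretch 60 ends.
Every pair is clear; the schedule has no overlaps.

No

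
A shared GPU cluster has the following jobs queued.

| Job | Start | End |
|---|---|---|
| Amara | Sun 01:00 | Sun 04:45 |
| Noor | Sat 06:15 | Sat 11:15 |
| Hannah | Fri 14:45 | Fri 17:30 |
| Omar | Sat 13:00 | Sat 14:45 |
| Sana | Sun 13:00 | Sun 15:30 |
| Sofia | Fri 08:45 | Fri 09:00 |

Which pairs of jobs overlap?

no conflicts

Sorted by start: Sofia, Hannah, Noor, Omar, Amara, Sana.
Hannah starts after Sofia ends — done with Sofia.
Noor starts after Hannah ends — done with Hannah.
Omar starts after Noor ends — done with Noor.
Amara starts after Omar ends — done with Omar.
Sana starts after Amara ends.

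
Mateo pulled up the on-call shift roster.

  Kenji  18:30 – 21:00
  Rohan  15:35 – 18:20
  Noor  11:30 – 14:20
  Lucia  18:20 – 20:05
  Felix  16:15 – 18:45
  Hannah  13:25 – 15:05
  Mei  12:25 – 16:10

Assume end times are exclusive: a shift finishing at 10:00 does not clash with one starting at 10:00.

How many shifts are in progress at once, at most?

3

Walk through starts and ends in time order (an end at T is processed before a start at T):
11:30 start Noor → 1
12:25 start Mei → 2
13:25 start Hannah → 3
14:20 end Noor → 2
15:05 end Hannah → 1
15:35 start Rohan → 2
16:10 end Mei → 1
16:15 start Felix → 2
18:20 end Rohan → 1
18:20 start Lucia → 2
18:30 start Kenji → 3
18:45 end Felix → 2
20:05 end Lucia → 1
21:00 end Kenji → 0
Peak is 3, at 13:25 (Hannah, Mei, Noor).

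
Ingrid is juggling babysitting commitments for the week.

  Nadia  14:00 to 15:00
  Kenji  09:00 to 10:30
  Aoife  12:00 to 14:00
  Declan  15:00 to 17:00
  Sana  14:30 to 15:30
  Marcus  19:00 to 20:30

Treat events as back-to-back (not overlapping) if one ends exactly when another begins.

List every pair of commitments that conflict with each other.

Sorted by start: Kenji, Aoife, Nadia, Sana, Declan, Marcus.
Aoife starts after Kenji ends — done with Kenji.
Nadia starts exactly when Aoife ends (back-to-back, no overlap) — done with Aoife.
Sana starts before Nadia ends → Nadia and Sana overlap.
Declan starts exactly when Nadia ends (back-to-back, no overlap) — done with Nadia.
Declan starts before Sana ends → Sana and Declan overlap.
Marcus starts after Sana ends.
Marcus starts after Declan ends.

Declan & Sana, Nadia & Sana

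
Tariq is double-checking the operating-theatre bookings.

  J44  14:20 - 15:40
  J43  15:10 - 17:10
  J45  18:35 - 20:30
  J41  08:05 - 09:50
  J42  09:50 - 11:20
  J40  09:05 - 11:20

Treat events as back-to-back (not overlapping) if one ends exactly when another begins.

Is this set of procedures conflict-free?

No

Sorted by start: J41, J40, J42, J44, J43, J45.
J40 starts before J41 ends → J41 and J40 overlap.
That's a conflict, so the schedule is not conflict-free.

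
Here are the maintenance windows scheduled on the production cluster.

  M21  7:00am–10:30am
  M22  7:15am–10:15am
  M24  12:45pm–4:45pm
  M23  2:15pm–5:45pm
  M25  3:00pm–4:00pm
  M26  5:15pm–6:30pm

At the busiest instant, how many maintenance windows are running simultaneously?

Sweep the timeline, counting +1 at each start and −1 at each end (ends before starts at a tie):
7:00am start M21 → 1
7:15am start M22 → 2
10:15am end M22 → 1
10:30am end M21 → 0
12:45pm start M24 → 1
2:15pm start M23 → 2
3:00pm start M25 → 3
4:00pm end M25 → 2
4:45pm end M24 → 1
5:15pm start M26 → 2
5:45pm end M23 → 1
6:30pm end M26 → 0
Peak is 3, at 3:00pm (M23, M24, M25).

3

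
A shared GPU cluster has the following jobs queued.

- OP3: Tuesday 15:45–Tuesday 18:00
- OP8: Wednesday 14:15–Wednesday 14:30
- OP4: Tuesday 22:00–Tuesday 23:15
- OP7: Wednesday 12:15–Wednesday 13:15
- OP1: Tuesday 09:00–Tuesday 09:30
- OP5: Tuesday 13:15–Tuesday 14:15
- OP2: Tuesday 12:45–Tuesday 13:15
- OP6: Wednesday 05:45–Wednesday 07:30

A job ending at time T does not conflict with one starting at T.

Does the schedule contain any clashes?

No

Sorted by start: OP1, OP2, OP5, OP3, OP4, OP6, OP7, OP8.
OP2 starts after OP1 ends; OP1 is clear from here.
OP5 starts exactly when OP2 ends (back-to-back, no overlap); OP2 is clear from here.
OP3 starts after OP5 ends; OP5 is clear from here.
OP4 starts after OP3 ends; OP3 is clear from here.
OP6 starts after OP4 ends; OP4 is clear from here.
OP7 starts after OP6 ends; OP6 is clear from here.
OP8 starts after OP7 ends.
Every pair is clear; the schedule has no overlaps.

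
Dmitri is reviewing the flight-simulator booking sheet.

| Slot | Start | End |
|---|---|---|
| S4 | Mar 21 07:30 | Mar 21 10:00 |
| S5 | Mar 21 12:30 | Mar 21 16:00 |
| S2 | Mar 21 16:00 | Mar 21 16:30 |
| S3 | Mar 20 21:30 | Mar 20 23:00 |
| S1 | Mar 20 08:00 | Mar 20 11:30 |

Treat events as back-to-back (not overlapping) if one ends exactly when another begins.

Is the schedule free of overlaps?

Yes

Check each pair: they overlap iff neither finishes before the other starts.
Sorted by start: S1, S3, S4, S5, S2.
S3 starts after S1 ends — done with S1.
S4 starts after S3 ends — done with S3.
S5 starts after S4 ends — done with S4.
S2 starts exactly when S5 ends (back-to-back, no overlap).
Every pair is clear; the schedule has no overlaps.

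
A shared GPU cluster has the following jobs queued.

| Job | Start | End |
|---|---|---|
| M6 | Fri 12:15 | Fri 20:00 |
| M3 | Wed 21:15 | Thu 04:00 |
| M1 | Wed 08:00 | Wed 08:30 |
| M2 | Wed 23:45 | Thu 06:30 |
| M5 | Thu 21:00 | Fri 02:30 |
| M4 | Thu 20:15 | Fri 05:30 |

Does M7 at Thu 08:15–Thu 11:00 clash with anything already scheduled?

No — it doesn't clash with anything

M1: ends Wed 08:30 at or before M7 starts Thu 08:15 → clear.
M3: ends Thu 04:00 at or before M7 starts Thu 08:15 → clear.
M2: ends Thu 06:30 at or before M7 starts Thu 08:15 → clear.
M4: starts Thu 20:15 at or after M7 ends Thu 11:00 → clear.
M5: starts Thu 21:00 at or after M7 ends Thu 11:00 → clear.
M6: starts Fri 12:15 at or after M7 ends Thu 11:00 → clear.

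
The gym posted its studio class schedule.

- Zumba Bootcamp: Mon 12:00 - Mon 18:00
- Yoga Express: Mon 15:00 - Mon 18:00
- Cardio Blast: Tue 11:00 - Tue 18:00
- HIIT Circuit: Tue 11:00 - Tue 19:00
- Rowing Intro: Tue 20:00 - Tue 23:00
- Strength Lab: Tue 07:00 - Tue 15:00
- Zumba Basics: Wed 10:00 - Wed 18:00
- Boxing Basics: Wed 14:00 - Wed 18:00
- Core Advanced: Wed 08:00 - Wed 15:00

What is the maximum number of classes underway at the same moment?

Sweep the timeline, counting +1 at each start and −1 at each end (ends before starts at a tie):
Mon 12:00 start Zumba Bootcamp → 1
Mon 15:00 start Yoga Express → 2
Mon 18:00 end Yoga Express → 1
Mon 18:00 end Zumba Bootcamp → 0
Tue 07:00 start Strength Lab → 1
Tue 11:00 start Cardio Blast → 2
Tue 11:00 start HIIT Circuit → 3
Tue 15:00 end Strength Lab → 2
Tue 18:00 end Cardio Blast → 1
Tue 19:00 end HIIT Circuit → 0
Tue 20:00 start Rowing Intro → 1
Tue 23:00 end Rowing Intro → 0
Wed 08:00 start Core Advanced → 1
Wed 10:00 start Zumba Basics → 2
Wed 14:00 start Boxing Basics → 3
Wed 15:00 end Core Advanced → 2
Wed 18:00 end Boxing Basics → 1
Wed 18:00 end Zumba Basics → 0
Peak is 3, at Tue 11:00 (Cardio Blast, HIIT Circuit, Strength Lab).

3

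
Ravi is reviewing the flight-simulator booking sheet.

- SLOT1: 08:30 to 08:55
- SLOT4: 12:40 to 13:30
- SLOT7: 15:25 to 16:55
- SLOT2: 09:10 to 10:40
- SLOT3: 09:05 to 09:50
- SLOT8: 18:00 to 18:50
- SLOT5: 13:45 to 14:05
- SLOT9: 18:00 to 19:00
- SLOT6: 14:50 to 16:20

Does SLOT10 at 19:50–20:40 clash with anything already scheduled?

No — it doesn't clash with anything

SLOT1: ends 08:55 at or before SLOT10 starts 19:50 → clear.
SLOT3: ends 09:50 at or before SLOT10 starts 19:50 → clear.
SLOT2: ends 10:40 at or before SLOT10 starts 19:50 → clear.
SLOT4: ends 13:30 at or before SLOT10 starts 19:50 → clear.
SLOT5: ends 14:05 at or before SLOT10 starts 19:50 → clear.
SLOT6: ends 16:20 at or before SLOT10 starts 19:50 → clear.
SLOT7: ends 16:55 at or before SLOT10 starts 19:50 → clear.
SLOT8: ends 18:50 at or before SLOT10 starts 19:50 → clear.
SLOT9: ends 19:00 at or before SLOT10 starts 19:50 → clear.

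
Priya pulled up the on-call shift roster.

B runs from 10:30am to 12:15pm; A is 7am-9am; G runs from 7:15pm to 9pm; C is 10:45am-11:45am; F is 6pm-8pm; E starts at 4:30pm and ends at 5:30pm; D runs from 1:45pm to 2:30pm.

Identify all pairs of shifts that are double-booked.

Two intervals overlap when each starts before the other ends.
Sorted by start: A, B, C, D, E, F, G.
B starts after A ends; A is clear from here.
C starts before B ends → B and C overlap.
D starts after B ends; B is clear from here.
D starts after C ends; C is clear from here.
E starts after D ends; D is clear from here.
F starts after E ends; E is clear from here.
G starts before F ends → F and G overlap.

B & C, F & G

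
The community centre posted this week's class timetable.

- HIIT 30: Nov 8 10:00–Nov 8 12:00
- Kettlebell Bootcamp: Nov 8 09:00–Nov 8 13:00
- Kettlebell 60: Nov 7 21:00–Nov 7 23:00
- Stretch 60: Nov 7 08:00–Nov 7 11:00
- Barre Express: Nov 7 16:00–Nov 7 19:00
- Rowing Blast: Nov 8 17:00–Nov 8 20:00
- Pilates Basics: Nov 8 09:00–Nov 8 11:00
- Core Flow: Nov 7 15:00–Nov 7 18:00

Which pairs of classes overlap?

Barre Express & Core Flow, HIIT 30 & Kettlebell Bootcamp, HIIT 30 & Pilates Basics, Kettlebell Bootcamp & Pilates Basics

Two intervals overlap when each starts before the other ends.
Sorted by start: Stretch 60, Core Flow, Barre Express, Kettlebell 60, Pilates Basics, Kettlebell Bootcamp, HIIT 30, Rowing Blast.
Core Flow starts after Stretch 60 ends; Stretch 60 is clear from here.
Barre Express starts before Core Flow ends → Core Flow and Barre Express overlap.
Kettlebell 60 starts after Core Flow ends; Core Flow is clear from here.
Kettlebell 60 starts after Barre Express ends; Barre Express is clear from here.
Pilates Basics starts after Kettlebell 60 ends; Kettlebell 60 is clear from here.
Kettlebell Bootcamp starts before Pilates Basics ends → Pilates Basics and Kettlebell Bootcamp overlap.
HIIT 30 starts before Pilates Basics ends → Pilates Basics and HIIT 30 overlap.
Rowing Blast starts after Pilates Basics ends.
HIIT 30 starts before Kettlebell Bootcamp ends → Kettlebell Bootcamp and HIIT 30 overlap.
Rowing Blast starts after Kettlebell Bootcamp ends.
Rowing Blast starts after HIIT 30 ends.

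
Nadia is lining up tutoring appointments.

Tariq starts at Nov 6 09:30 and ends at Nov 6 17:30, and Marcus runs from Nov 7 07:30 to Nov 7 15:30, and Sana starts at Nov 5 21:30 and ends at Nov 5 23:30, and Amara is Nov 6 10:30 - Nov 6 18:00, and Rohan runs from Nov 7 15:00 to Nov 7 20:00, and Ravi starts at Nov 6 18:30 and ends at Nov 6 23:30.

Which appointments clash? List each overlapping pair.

Amara & Tariq, Marcus & Rohan

Sorted by start: Sana, Tariq, Amara, Ravi, Marcus, Rohan.
Tariq starts after Sana ends; Sana is clear from here.
Amara starts before Tariq ends → Tariq and Amara overlap.
Ravi starts after Tariq ends; Tariq is clear from here.
Ravi starts after Amara ends; Amara is clear from here.
Marcus starts after Ravi ends; Ravi is clear from here.
Rohan starts before Marcus ends → Marcus and Rohan overlap.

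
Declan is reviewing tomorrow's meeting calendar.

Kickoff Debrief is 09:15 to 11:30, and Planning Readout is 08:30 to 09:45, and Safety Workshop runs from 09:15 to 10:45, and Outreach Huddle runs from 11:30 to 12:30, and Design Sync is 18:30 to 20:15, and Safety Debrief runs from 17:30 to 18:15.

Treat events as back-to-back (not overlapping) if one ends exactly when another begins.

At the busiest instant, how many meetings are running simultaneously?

3

Sweep the timeline, counting +1 at each start and −1 at each end (ends before starts at a tie):
08:30 start Planning Readout → 1
09:15 start Kickoff Debrief → 2
09:15 start Safety Workshop → 3
09:45 end Planning Readout → 2
10:45 end Safety Workshop → 1
11:30 end Kickoff Debrief → 0
11:30 start Outreach Huddle → 1
12:30 end Outreach Huddle → 0
17:30 start Safety Debrief → 1
18:15 end Safety Debrief → 0
18:30 start Design Sync → 1
20:15 end Design Sync → 0
Peak is 3, at 09:15 (Kickoff Debrief, Planning Readout, Safety Workshop).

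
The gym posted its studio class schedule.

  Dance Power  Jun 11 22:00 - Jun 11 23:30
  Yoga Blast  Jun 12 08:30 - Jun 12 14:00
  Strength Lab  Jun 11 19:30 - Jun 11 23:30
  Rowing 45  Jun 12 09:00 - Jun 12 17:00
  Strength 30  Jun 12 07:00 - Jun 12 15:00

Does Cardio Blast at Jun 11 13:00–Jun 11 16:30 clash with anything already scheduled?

Strength Lab: starts Jun 11 19:30 at or after Cardio Blast ends Jun 11 16:30 → clear.
Dance Power: starts Jun 11 22:00 at or after Cardio Blast ends Jun 11 16:30 → clear.
Strength 30: starts Jun 12 07:00 at or after Cardio Blast ends Jun 11 16:30 → clear.
Yoga Blast: starts Jun 12 08:30 at or after Cardio Blast ends Jun 11 16:30 → clear.
Rowing 45: starts Jun 12 09:00 at or after Cardio Blast ends Jun 11 16:30 → clear.

No — it doesn't clash with anything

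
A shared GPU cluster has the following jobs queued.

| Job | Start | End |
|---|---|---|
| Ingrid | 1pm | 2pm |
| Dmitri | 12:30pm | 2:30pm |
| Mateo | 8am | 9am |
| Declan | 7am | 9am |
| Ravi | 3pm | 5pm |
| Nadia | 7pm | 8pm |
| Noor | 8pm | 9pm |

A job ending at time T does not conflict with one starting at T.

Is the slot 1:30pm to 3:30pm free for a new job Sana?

Declan: ends 9am at or before Sana starts 1:30pm → clear.
Mateo: ends 9am at or before Sana starts 1:30pm → clear.
Dmitri: starts 12:30pm before Sana ends 3:30pm, and ends 2:30pm after Sana starts 1:30pm → overlap.
Ingrid: starts 1pm before Sana ends 3:30pm, and ends 2pm after Sana starts 1:30pm → overlap.
Ravi: starts 3pm before Sana ends 3:30pm, and ends 5pm after Sana starts 1:30pm → overlap.
Nadia: starts 7pm at or after Sana ends 3:30pm → clear.
Noor: starts 8pm at or after Sana ends 3:30pm → clear.
Sana overlaps Ingrid, Dmitri, Ravi.

No — it overlaps Dmitri, Ingrid, Ravi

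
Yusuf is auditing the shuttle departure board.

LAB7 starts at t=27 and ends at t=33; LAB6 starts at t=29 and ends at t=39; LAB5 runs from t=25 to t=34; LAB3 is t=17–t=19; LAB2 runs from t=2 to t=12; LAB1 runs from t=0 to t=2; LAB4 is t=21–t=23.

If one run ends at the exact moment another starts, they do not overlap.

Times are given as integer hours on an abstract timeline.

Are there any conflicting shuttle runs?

Yes

Sorted by start: LAB1, LAB2, LAB3, LAB4, LAB5, LAB7, LAB6.
LAB2 starts exactly when LAB1 ends (back-to-back, no overlap) — done with LAB1.
LAB3 starts after LAB2 ends — done with LAB2.
LAB4 starts after LAB3 ends — done with LAB3.
LAB5 starts after LAB4 ends — done with LAB4.
LAB7 starts before LAB5 ends → LAB5 and LAB7 overlap.
That's a conflict, so the schedule is not conflict-free.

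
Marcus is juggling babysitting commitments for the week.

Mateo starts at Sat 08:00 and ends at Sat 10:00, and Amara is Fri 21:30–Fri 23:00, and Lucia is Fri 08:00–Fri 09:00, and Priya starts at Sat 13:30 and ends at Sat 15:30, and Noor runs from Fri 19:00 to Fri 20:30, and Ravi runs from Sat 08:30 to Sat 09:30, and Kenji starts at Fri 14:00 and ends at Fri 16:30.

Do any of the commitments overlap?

Yes

Sorted by start: Lucia, Kenji, Noor, Amara, Mateo, Ravi, Priya.
Kenji starts after Lucia ends — done with Lucia.
Noor starts after Kenji ends — done with Kenji.
Amara starts after Noor ends — done with Noor.
Mateo starts after Amara ends — done with Amara.
Ravi starts before Mateo ends → Mateo and Ravi overlap.
That's a conflict, so the schedule is not conflict-free.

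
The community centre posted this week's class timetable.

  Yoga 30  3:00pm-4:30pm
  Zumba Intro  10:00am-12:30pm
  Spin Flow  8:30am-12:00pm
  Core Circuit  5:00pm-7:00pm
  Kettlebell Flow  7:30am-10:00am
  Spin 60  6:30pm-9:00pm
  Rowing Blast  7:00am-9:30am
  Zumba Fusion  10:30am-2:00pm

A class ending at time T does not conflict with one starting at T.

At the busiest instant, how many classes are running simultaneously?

3

Sort all start/end points and keep a running count:
7:00am start Rowing Blast → 1
7:30am start Kettlebell Flow → 2
8:30am start Spin Flow → 3
9:30am end Rowing Blast → 2
10:00am end Kettlebell Flow → 1
10:00am start Zumba Intro → 2
10:30am start Zumba Fusion → 3
12:00pm end Spin Flow → 2
12:30pm end Zumba Intro → 1
2:00pm end Zumba Fusion → 0
3:00pm start Yoga 30 → 1
4:30pm end Yoga 30 → 0
5:00pm start Core Circuit → 1
6:30pm start Spin 60 → 2
7:00pm end Core Circuit → 1
9:00pm end Spin 60 → 0
Peak is 3, at 8:30am (Kettlebell Flow, Rowing Blast, Spin Flow).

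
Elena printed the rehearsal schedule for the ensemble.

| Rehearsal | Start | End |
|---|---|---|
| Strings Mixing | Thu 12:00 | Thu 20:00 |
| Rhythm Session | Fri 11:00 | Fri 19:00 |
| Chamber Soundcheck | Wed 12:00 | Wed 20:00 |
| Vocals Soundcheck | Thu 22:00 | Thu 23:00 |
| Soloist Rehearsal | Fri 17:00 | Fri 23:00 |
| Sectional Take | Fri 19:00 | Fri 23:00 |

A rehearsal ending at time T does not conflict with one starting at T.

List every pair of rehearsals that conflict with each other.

Sorted by start: Chamber Soundcheck, Strings Mixing, Vocals Soundcheck, Rhythm Session, Soloist Rehearsal, Sectional Take.
Strings Mixing starts after Chamber Soundcheck ends; Chamber Soundcheck is clear from here.
Vocals Soundcheck starts after Strings Mixing ends; Strings Mixing is clear from here.
Rhythm Session starts after Vocals Soundcheck ends; Vocals Soundcheck is clear from here.
Soloist Rehearsal starts before Rhythm Session ends → Rhythm Session and Soloist Rehearsal overlap.
Sectional Take starts exactly when Rhythm Session ends (back-to-back, no overlap).
Sectional Take starts before Soloist Rehearsal ends → Soloist Rehearsal and Sectional Take overlap.

Rhythm Session & Soloist Rehearsal, Sectional Take & Soloist Rehearsal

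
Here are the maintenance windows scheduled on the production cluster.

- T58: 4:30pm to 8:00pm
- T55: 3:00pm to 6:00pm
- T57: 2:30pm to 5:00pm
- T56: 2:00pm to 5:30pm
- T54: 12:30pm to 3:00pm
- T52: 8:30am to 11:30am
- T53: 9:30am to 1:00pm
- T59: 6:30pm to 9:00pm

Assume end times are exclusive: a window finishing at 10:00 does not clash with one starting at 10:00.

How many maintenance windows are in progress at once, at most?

Walk through starts and ends in time order (an end at T is processed before a start at T):
8:30am start T52 → 1
9:30am start T53 → 2
11:30am end T52 → 1
12:30pm start T54 → 2
1:00pm end T53 → 1
2:00pm start T56 → 2
2:30pm start T57 → 3
3:00pm end T54 → 2
3:00pm start T55 → 3
4:30pm start T58 → 4
5:00pm end T57 → 3
5:30pm end T56 → 2
6:00pm end T55 → 1
6:30pm start T59 → 2
8:00pm end T58 → 1
9:00pm end T59 → 0
Peak is 4, at 4:30pm (T55, T56, T57, T58).

4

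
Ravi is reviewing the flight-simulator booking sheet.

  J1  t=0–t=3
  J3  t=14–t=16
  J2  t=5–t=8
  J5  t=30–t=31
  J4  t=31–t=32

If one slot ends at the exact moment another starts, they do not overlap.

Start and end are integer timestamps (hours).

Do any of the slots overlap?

No

Sorted by start: J1, J2, J3, J5, J4.
J2 starts after J1 ends; J1 is clear from here.
J3 starts after J2 ends; J2 is clear from here.
J5 starts after J3 ends; J3 is clear from here.
J4 starts exactly when J5 ends (back-to-back, no overlap).
Every pair is clear; the schedule has no overlaps.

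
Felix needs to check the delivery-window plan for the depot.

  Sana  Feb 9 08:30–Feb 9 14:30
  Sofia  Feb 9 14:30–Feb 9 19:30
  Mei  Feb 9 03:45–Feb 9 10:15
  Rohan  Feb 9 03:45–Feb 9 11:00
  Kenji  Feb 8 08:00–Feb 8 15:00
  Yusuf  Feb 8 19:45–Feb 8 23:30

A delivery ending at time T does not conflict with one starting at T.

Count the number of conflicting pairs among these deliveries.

3

Sorted by start: Kenji, Yusuf, Mei, Rohan, Sana, Sofia.
Yusuf starts after Kenji ends, so nothing later overlaps Kenji either.
Mei starts after Yusuf ends, so nothing later overlaps Yusuf either.
Rohan starts before Mei ends → Mei and Rohan overlap.
Sana starts before Mei ends → Mei and Sana overlap.
Sofia starts after Mei ends.
Sana starts before Rohan ends → Rohan and Sana overlap.
Sofia starts after Rohan ends.
Sofia starts exactly when Sana ends (back-to-back, no overlap).
Overlapping pairs: Mei & Rohan, Mei & Sana, Rohan & Sana — 3 in total.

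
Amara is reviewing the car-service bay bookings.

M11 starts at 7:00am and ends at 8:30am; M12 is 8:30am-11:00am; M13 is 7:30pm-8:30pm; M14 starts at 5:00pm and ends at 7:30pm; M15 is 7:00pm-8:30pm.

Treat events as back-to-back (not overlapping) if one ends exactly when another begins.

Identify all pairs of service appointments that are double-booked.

Sorted by start: M11, M12, M14, M15, M13.
M12 starts exactly when M11 ends (back-to-back, no overlap), so M11 has no further overlaps.
M14 starts after M12 ends, so M12 has no further overlaps.
M15 starts before M14 ends → M14 and M15 overlap.
M13 starts exactly when M14 ends (back-to-back, no overlap).
M13 starts before M15 ends → M15 and M13 overlap.

M13 & M15, M14 & M15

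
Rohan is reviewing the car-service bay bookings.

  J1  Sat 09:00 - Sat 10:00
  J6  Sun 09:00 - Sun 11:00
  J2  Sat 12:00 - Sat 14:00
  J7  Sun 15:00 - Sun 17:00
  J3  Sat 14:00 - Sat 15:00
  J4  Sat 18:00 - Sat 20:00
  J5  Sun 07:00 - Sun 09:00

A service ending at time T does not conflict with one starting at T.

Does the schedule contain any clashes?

No

Sorted by start: J1, J2, J3, J4, J5, J6, J7.
J2 starts after J1 ends — done with J1.
J3 starts exactly when J2 ends (back-to-back, no overlap) — done with J2.
J4 starts after J3 ends — done with J3.
J5 starts after J4 ends — done with J4.
J6 starts exactly when J5 ends (back-to-back, no overlap) — done with J5.
J7 starts after J6 ends.
Every pair is clear; the schedule has no overlaps.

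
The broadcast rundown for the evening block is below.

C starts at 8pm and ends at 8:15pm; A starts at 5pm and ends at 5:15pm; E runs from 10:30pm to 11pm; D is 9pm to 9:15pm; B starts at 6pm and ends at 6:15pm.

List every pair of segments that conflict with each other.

Two intervals overlap when each starts before the other ends.
Sorted by start: A, B, C, D, E.
B starts after A ends, so nothing later overlaps A either.
C starts after B ends, so nothing later overlaps B either.
D starts after C ends, so nothing later overlaps C either.
E starts after D ends.

no overlapping pairs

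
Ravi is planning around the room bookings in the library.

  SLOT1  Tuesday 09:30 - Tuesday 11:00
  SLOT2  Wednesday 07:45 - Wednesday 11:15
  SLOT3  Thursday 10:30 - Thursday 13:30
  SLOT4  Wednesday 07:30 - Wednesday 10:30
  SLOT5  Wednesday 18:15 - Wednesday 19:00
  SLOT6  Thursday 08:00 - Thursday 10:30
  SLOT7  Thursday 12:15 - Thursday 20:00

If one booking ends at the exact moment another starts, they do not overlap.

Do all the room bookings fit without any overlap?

No

Two intervals overlap when each starts before the other ends.
Sorted by start: SLOT1, SLOT4, SLOT2, SLOT5, SLOT6, SLOT3, SLOT7.
SLOT4 starts after SLOT1 ends, so nothing later overlaps SLOT1 either.
SLOT2 starts before SLOT4 ends → SLOT4 and SLOT2 overlap.
That's a conflict, so the schedule is not conflict-free.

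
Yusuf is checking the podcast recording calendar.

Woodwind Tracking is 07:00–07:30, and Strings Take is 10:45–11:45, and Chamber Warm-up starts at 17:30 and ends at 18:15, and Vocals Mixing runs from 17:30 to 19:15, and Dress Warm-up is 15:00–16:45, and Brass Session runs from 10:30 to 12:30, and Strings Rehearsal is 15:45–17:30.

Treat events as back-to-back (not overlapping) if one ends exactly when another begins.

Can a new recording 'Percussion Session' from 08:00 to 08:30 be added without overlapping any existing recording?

Woodwind Tracking: ends 07:30 at or before Percussion Session starts 08:00 → clear.
Brass Session: starts 10:30 at or after Percussion Session ends 08:30 → clear.
Strings Take: starts 10:45 at or after Percussion Session ends 08:30 → clear.
Dress Warm-up: starts 15:00 at or after Percussion Session ends 08:30 → clear.
Strings Rehearsal: starts 15:45 at or after Percussion Session ends 08:30 → clear.
Vocals Mixing: starts 17:30 at or after Percussion Session ends 08:30 → clear.
Chamber Warm-up: starts 17:30 at or after Percussion Session ends 08:30 → clear.

Yes — the slot is free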